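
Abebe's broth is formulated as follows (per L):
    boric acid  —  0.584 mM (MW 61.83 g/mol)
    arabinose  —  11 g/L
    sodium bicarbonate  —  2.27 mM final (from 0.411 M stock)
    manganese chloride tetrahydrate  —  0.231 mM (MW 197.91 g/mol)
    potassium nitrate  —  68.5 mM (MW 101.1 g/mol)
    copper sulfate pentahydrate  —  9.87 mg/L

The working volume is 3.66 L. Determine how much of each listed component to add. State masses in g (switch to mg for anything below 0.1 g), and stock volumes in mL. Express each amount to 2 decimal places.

boric acid 0.13 g; arabinose 40.26 g; sodium bicarbonate 20.21 mL; manganese chloride tetrahydrate 0.17 g; potassium nitrate 25.35 g; copper sulfate pentahydrate 36.12 mg

Working volume: 3.66 L.
boric acid: 0.584 mmol/L × 61.83 g/mol × 3.66 L ÷ 1000 = 0.13 g
arabinose: 11 g/L × 3.66 L = 40.26 g
sodium bicarbonate: dilute stock: 2.27 mM × 3660 mL ÷ 411 mM = 20.21 mL
manganese chloride tetrahydrate: 0.231 mmol/L × 197.91 g/mol × 3.66 L ÷ 1000 = 0.17 g
potassium nitrate: 68.5 mmol/L × 101.1 g/mol × 3.66 L ÷ 1000 = 25.35 g
copper sulfate pentahydrate: 9.87 mg/L × 3.66 L = 36.12 mg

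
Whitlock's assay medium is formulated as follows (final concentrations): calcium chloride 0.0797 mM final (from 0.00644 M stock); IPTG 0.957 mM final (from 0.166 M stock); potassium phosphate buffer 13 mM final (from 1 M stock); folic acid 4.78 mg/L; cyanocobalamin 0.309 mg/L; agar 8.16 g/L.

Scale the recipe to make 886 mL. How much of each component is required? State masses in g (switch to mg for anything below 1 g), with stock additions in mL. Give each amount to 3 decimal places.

Scale factor relative to 1 L: 0.886.
calcium chloride: C1V1 = C2V2 → 0.0797 mM × 886 mL ÷ 6.44 mM = 10.965 mL
IPTG: C1V1 = C2V2 → 0.957 mM × 886 mL ÷ 166 mM = 5.108 mL
potassium phosphate buffer: V = C2·V2/C1 = 13 mM × 886 mL ÷ 1000 mM = 11.518 mL
folic acid: 4.78 mg/L × 0.886 L = 4.235 mg
cyanocobalamin: 0.309 mg/L × 0.886 L = 0.274 mg
agar: 8.16 g/L × 0.886 L = 7.230 g

calcium chloride 10.965 mL; IPTG 5.108 mL; potassium phosphate buffer 11.518 mL; folic acid 4.235 mg; cyanocobalamin 0.274 mg; agar 7.230 g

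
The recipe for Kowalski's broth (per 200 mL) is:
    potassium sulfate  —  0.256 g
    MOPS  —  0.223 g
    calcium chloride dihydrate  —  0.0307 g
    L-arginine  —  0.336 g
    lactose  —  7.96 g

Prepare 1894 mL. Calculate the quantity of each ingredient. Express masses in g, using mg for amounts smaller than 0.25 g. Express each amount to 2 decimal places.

potassium sulfate 2.42 g; MOPS 2.11 g; calcium chloride dihydrate 0.29 g; L-arginine 3.18 g; lactose 75.38 g

Scale factor = 1894 mL / 200 mL = 9.47.
potassium sulfate: 0.256 g × (1894 mL / 200 mL) = 2.42 g
MOPS: 0.223 g × (1894 mL / 200 mL) = 2.11 g
calcium chloride dihydrate: 0.0307 g × (1894 mL / 200 mL) = 0.29 g
L-arginine: 0.336 g × (1894 mL / 200 mL) = 3.18 g
lactose: 7.96 g × (1894 mL / 200 mL) = 75.38 g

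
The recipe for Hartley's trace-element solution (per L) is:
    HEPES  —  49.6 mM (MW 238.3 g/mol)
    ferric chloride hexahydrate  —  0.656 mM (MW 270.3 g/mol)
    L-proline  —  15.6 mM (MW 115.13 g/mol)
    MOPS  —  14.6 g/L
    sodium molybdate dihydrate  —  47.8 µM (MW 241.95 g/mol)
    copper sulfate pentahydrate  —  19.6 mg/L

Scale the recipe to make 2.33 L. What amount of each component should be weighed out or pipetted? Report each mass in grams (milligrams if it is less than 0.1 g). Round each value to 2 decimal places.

Scale factor relative to 1 L: 2.33.
HEPES: 49.6 mmol/L × 238.3 g/mol × 2.33 L ÷ 1000 = 27.54 g
ferric chloride hexahydrate: 0.656 mmol/L × 270.3 g/mol × 2.33 L ÷ 1000 = 0.41 g
L-proline: 15.6 mmol/L × 115.13 g/mol × 2.33 L ÷ 1000 = 4.18 g
MOPS: 14.6 g/L × 2.33 L = 34.02 g
sodium molybdate dihydrate: 47.8 µmol/L × 241.95 g/mol × 2.33 L ÷ 1000 = 26.95 mg
copper sulfate pentahydrate: 19.6 mg/L × 2.33 L = 45.67 mg

HEPES 27.54 g; ferric chloride hexahydrate 0.41 g; L-proline 4.18 g; MOPS 34.02 g; sodium molybdate dihydrate 26.95 mg; copper sulfate pentahydrate 45.67 mg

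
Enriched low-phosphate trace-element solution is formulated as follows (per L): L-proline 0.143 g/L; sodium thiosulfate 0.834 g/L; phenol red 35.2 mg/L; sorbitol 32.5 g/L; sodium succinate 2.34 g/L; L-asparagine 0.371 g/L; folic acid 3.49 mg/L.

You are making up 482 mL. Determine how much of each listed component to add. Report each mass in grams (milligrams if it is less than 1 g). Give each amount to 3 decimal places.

Working volume: 482 mL = 0.482 L.
L-proline: 0.143 g/L × 0.482 L = 0.068926 g = 68.926 mg
sodium thiosulfate: 0.834 g/L × 0.482 L = 0.401988 g = 401.988 mg
phenol red: 35.2 mg/L × 0.482 L = 16.966 mg
sorbitol: 32.5 g/L × 0.482 L = 15.665 g
sodium succinate: 2.34 g/L × 0.482 L = 1.128 g
L-asparagine: 0.371 g/L × 0.482 L = 0.178822 g = 178.822 mg
folic acid: 3.49 mg/L × 0.482 L = 1.682 mg

L-proline 68.926 mg; sodium thiosulfate 401.988 mg; phenol red 16.966 mg; sorbitol 15.665 g; sodium succinate 1.128 g; L-asparagine 178.822 mg; folic acid 1.682 mg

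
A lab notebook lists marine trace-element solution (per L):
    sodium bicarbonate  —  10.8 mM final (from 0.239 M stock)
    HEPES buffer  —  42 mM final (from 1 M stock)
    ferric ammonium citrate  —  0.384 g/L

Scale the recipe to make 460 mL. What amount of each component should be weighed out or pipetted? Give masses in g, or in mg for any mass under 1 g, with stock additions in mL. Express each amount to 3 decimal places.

sodium bicarbonate 20.787 mL; HEPES buffer 19.320 mL; ferric ammonium citrate 176.640 mg

Working volume: 460 mL = 0.46 L.
sodium bicarbonate: dilute stock: 10.8 mM × 460 mL ÷ 239 mM = 20.787 mL
HEPES buffer: V = C2·V2/C1 = 42 mM × 460 mL ÷ 1000 mM = 19.320 mL
ferric ammonium citrate: 0.384 g/L × 0.46 L = 0.17664 g = 176.640 mg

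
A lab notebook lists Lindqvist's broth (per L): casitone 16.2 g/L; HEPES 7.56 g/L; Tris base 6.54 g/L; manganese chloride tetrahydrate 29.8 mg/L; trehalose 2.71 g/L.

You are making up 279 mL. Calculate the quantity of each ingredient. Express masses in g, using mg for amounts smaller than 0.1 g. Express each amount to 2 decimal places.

Working volume: 279 mL = 0.279 L.
casitone: 16.2 g/L × 0.279 L = 4.52 g
HEPES: 7.56 g/L × 0.279 L = 2.11 g
Tris base: 6.54 g/L × 0.279 L = 1.82 g
manganese chloride tetrahydrate: 29.8 mg/L × 0.279 L = 8.31 mg
trehalose: 2.71 g/L × 0.279 L = 0.76 g

casitone 4.52 g; HEPES 2.11 g; Tris base 1.82 g; manganese chloride tetrahydrate 8.31 mg; trehalose 0.76 g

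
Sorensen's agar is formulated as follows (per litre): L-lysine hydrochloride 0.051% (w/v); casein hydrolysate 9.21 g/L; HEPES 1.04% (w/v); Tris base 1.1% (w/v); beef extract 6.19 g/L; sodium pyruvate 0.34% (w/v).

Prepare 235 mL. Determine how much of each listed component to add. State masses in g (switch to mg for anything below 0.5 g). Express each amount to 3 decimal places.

Working volume: 235 mL = 0.235 L.
L-lysine hydrochloride: 0.051% w/v = 0.51 g/L → 0.51 × 0.235 L = 0.11985 g = 119.850 mg
casein hydrolysate: 9.21 g/L × 0.235 L = 2.164 g
HEPES: 1.04% w/v = 10.4 g/L → 10.4 × 0.235 L = 2.444 g
Tris base: 1.1% w/v = 11 g/L → 11 × 0.235 L = 2.585 g
beef extract: 6.19 g/L × 0.235 L = 1.455 g
sodium pyruvate: 0.34 g per 100 mL × 235 mL ÷ 100 = 0.799 g

L-lysine hydrochloride 119.850 mg; casein hydrolysate 2.164 g; HEPES 2.444 g; Tris base 2.585 g; beef extract 1.455 g; sodium pyruvate 0.799 g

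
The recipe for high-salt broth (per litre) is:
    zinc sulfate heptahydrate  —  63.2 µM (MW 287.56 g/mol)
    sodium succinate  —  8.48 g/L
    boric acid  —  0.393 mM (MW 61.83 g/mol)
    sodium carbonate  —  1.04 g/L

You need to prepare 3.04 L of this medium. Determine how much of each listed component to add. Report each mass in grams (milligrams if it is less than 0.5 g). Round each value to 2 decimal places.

Scale factor relative to 1 L: 3.04.
zinc sulfate heptahydrate: 63.2 µmol/L × 287.56 g/mol × 3.04 L ÷ 1000 = 55.25 mg
sodium succinate: 8.48 g/L × 3.04 L = 25.78 g
boric acid: 0.393 mmol/L × 61.83 mg/mmol × 3.04 L = 73.87 mg
sodium carbonate: 1.04 g/L × 3.04 L = 3.16 g

zinc sulfate heptahydrate 55.25 mg; sodium succinate 25.78 g; boric acid 73.87 mg; sodium carbonate 3.16 g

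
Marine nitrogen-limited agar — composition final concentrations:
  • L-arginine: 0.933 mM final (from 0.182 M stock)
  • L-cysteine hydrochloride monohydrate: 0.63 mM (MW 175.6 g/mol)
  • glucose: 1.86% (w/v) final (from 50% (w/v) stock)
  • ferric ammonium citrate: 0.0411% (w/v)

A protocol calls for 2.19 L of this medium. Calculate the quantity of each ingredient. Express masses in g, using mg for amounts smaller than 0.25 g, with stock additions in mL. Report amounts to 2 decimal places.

L-arginine 11.23 mL; L-cysteine hydrochloride monohydrate 242.28 mg; glucose 81.47 mL; ferric ammonium citrate 0.90 g

Scale factor relative to 1 L: 2.19.
L-arginine: dilute stock: 0.933 mM × 2190 mL ÷ 182 mM = 11.23 mL
L-cysteine hydrochloride monohydrate: 0.63 mmol/L × 175.6 mg/mmol × 2.19 L = 242.28 mg
glucose: dilute stock: 1.86% ÷ 50% × 2190 mL = 81.47 mL
ferric ammonium citrate: 0.0411 g per 100 mL × 2190 mL ÷ 100 = 0.90 g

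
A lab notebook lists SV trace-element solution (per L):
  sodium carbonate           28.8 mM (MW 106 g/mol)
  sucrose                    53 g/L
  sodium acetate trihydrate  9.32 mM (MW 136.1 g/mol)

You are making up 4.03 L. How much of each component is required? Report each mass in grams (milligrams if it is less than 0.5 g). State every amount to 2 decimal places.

Scale factor relative to 1 L: 4.03.
sodium carbonate: 28.8 mmol/L × 106 g/mol × 4.03 L ÷ 1000 = 12.30 g
sucrose: 53 g/L × 4.03 L = 213.59 g
sodium acetate trihydrate: 9.32 mmol/L × 136.1 g/mol × 4.03 L ÷ 1000 = 5.11 g

sodium carbonate 12.30 g; sucrose 213.59 g; sodium acetate trihydrate 5.11 g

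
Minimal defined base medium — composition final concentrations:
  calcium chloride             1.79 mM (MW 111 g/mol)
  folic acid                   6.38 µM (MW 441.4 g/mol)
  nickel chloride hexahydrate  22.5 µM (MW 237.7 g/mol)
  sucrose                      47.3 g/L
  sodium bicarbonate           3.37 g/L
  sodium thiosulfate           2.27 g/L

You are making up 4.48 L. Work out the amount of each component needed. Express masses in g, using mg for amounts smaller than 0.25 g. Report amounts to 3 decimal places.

calcium chloride 0.890 g; folic acid 12.616 mg; nickel chloride hexahydrate 23.960 mg; sucrose 211.904 g; sodium bicarbonate 15.098 g; sodium thiosulfate 10.170 g

Scale factor relative to 1 L: 4.48.
calcium chloride: 1.79 mmol/L × 111 g/mol × 4.48 L ÷ 1000 = 0.890 g
folic acid: 6.38 µmol/L × 441.4 g/mol × 4.48 L ÷ 1000 = 12.616 mg
nickel chloride hexahydrate: 22.5 µmol/L × 237.7 g/mol × 4.48 L ÷ 1000 = 23.960 mg
sucrose: 47.3 g/L × 4.48 L = 211.904 g
sodium bicarbonate: 3.37 g/L × 4.48 L = 15.098 g
sodium thiosulfate: 2.27 g/L × 4.48 L = 10.170 g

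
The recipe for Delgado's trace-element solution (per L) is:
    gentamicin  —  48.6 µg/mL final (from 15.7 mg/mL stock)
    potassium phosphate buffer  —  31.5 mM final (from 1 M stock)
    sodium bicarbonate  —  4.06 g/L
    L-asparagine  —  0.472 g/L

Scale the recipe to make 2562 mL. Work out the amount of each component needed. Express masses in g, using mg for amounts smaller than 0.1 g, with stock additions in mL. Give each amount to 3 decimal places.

Target volume = 2562 mL = 2.562 L.
gentamicin: V = C2·V2/C1 = 48.6 µg/mL × 2562 mL ÷ 15700 µg/mL = 7.931 mL
potassium phosphate buffer: C1V1 = C2V2 → 31.5 mM × 2562 mL ÷ 1000 mM = 80.703 mL
sodium bicarbonate: 4.06 g/L × 2.562 L = 10.402 g
L-asparagine: 0.472 g/L × 2.562 L = 1.209 g

gentamicin 7.931 mL; potassium phosphate buffer 80.703 mL; sodium bicarbonate 10.402 g; L-asparagine 1.209 g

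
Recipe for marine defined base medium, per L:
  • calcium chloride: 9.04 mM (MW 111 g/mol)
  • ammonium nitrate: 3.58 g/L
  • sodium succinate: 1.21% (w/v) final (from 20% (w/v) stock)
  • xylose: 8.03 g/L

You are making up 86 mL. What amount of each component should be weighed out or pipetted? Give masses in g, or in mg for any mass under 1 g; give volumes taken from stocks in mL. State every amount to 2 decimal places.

calcium chloride 86.30 mg; ammonium nitrate 307.88 mg; sodium succinate 5.20 mL; xylose 690.58 mg

Target volume = 86 mL = 0.086 L.
calcium chloride: 9.04 mmol/L × 111 mg/mmol × 0.086 L = 86.30 mg
ammonium nitrate: 3.58 g/L × 0.086 L = 0.30788 g = 307.88 mg
sodium succinate: V = C2·V2/C1 = 1.21% ÷ 20% × 86 mL = 5.20 mL
xylose: 8.03 g/L × 0.086 L = 0.69058 g = 690.58 mg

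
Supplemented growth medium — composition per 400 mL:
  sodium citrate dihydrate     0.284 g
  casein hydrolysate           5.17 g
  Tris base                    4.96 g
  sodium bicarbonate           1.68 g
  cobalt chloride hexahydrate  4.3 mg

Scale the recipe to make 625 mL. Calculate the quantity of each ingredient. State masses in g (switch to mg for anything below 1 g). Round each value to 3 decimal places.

Ratio of target to recipe volume: 625 / 400 = 1.5625.
sodium citrate dihydrate: 0.284 g × (625 mL / 400 mL) = 0.44375 g = 443.750 mg
casein hydrolysate: 5.17 g × (625 mL / 400 mL) = 8.078 g
Tris base: 4.96 g × (625 mL / 400 mL) = 7.750 g
sodium bicarbonate: 1.68 g × (625 mL / 400 mL) = 2.625 g
cobalt chloride hexahydrate: 4.3 mg × (625 mL / 400 mL) = 6.719 mg

sodium citrate dihydrate 443.750 mg; casein hydrolysate 8.078 g; Tris base 7.750 g; sodium bicarbonate 2.625 g; cobalt chloride hexahydrate 6.719 mg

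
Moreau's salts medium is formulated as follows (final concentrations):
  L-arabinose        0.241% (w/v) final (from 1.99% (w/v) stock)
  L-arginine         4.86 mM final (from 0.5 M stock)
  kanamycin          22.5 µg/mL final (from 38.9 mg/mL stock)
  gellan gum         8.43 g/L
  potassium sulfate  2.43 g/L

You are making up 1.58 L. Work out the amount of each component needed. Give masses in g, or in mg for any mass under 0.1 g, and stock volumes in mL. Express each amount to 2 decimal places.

L-arabinose 191.35 mL; L-arginine 15.36 mL; kanamycin 0.91 mL; gellan gum 13.32 g; potassium sulfate 3.84 g

Scale factor relative to 1 L: 1.58.
L-arabinose: V = C2·V2/C1 = 0.241% ÷ 1.99% × 1580 mL = 191.35 mL
L-arginine: C1V1 = C2V2 → 4.86 mM × 1580 mL ÷ 500 mM = 15.36 mL
kanamycin: dilute stock: 22.5 µg/mL × 1580 mL ÷ 38900 µg/mL = 0.91 mL
gellan gum: 8.43 g/L × 1.58 L = 13.32 g
potassium sulfate: 2.43 g/L × 1.58 L = 3.84 g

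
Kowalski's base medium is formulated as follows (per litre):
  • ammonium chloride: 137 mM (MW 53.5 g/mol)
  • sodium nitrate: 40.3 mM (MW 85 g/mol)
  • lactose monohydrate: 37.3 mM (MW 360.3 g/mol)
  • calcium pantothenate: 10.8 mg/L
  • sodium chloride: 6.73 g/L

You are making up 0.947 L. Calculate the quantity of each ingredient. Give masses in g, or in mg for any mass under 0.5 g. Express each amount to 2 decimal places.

Working volume: 0.947 L.
ammonium chloride: 137 mmol/L × 53.5 g/mol × 0.947 L ÷ 1000 = 6.94 g
sodium nitrate: 40.3 mmol/L × 85 g/mol × 0.947 L ÷ 1000 = 3.24 g
lactose monohydrate: 37.3 mmol/L × 360.3 g/mol × 0.947 L ÷ 1000 = 12.73 g
calcium pantothenate: 10.8 mg/L × 0.947 L = 10.23 mg
sodium chloride: 6.73 g/L × 0.947 L = 6.37 g

ammonium chloride 6.94 g; sodium nitrate 3.24 g; lactose monohydrate 12.73 g; calcium pantothenate 10.23 mg; sodium chloride 6.37 g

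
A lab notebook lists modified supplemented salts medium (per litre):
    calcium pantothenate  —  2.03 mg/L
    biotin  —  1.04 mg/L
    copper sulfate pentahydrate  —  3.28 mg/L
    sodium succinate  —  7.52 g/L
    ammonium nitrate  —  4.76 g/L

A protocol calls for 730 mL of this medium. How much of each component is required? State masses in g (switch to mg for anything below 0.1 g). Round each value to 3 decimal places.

Scale factor relative to 1 L: 0.73.
calcium pantothenate: 2.03 mg/L × 0.73 L = 1.482 mg
biotin: 1.04 mg/L × 0.73 L = 0.759 mg
copper sulfate pentahydrate: 3.28 mg/L × 0.73 L = 2.394 mg
sodium succinate: 7.52 g/L × 0.73 L = 5.490 g
ammonium nitrate: 4.76 g/L × 0.73 L = 3.475 g

calcium pantothenate 1.482 mg; biotin 0.759 mg; copper sulfate pentahydrate 2.394 mg; sodium succinate 5.490 g; ammonium nitrate 3.475 g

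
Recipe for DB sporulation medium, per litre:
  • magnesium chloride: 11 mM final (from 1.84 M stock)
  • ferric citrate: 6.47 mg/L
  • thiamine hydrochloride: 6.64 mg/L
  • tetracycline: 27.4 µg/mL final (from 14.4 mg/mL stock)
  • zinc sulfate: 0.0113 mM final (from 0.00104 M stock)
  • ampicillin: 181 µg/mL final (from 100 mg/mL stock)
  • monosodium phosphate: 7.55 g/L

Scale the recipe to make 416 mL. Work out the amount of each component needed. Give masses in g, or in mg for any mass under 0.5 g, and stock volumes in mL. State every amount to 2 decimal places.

Working volume: 416 mL = 0.416 L.
magnesium chloride: C1V1 = C2V2 → 11 mM × 416 mL ÷ 1840 mM = 2.49 mL
ferric citrate: 6.47 mg/L × 0.416 L = 2.69 mg
thiamine hydrochloride: 6.64 mg/L × 0.416 L = 2.76 mg
tetracycline: dilute stock: 27.4 µg/mL × 416 mL ÷ 14400 µg/mL = 0.79 mL
zinc sulfate: V = C2·V2/C1 = 0.0113 mM × 416 mL ÷ 1.04 mM = 4.52 mL
ampicillin: C1V1 = C2V2 → 181 µg/mL × 416 mL ÷ 100000 µg/mL = 0.75 mL
monosodium phosphate: 7.55 g/L × 0.416 L = 3.14 g

magnesium chloride 2.49 mL; ferric citrate 2.69 mg; thiamine hydrochloride 2.76 mg; tetracycline 0.79 mL; zinc sulfate 4.52 mL; ampicillin 0.75 mL; monosodium phosphate 3.14 g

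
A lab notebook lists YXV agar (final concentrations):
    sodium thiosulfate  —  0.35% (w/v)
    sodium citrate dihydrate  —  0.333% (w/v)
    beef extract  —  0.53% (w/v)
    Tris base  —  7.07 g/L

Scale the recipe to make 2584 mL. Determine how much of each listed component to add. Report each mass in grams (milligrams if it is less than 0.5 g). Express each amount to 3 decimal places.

Working volume: 2584 mL = 2.584 L.
sodium thiosulfate: 0.35 g per 100 mL × 2584 mL ÷ 100 = 9.044 g
sodium citrate dihydrate: 0.333 g per 100 mL × 2584 mL ÷ 100 = 8.605 g
beef extract: 0.53% w/v = 5.3 g/L → 5.3 × 2.584 L = 13.695 g
Tris base: 7.07 g/L × 2.584 L = 18.269 g

sodium thiosulfate 9.044 g; sodium citrate dihydrate 8.605 g; beef extract 13.695 g; Tris base 18.269 g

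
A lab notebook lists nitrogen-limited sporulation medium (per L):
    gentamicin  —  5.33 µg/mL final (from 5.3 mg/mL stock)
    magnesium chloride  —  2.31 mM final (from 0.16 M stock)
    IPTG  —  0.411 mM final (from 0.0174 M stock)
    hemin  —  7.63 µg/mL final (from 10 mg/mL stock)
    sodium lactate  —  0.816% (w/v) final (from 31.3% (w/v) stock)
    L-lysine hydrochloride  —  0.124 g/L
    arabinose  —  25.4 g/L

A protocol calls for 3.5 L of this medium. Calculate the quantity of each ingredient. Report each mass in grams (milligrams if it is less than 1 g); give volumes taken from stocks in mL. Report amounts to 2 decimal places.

gentamicin 3.52 mL; magnesium chloride 50.53 mL; IPTG 82.67 mL; hemin 2.67 mL; sodium lactate 91.25 mL; L-lysine hydrochloride 434.00 mg; arabinose 88.90 g

Working volume: 3.5 L.
gentamicin: V = C2·V2/C1 = 5.33 µg/mL × 3500 mL ÷ 5300 µg/mL = 3.52 mL
magnesium chloride: C1V1 = C2V2 → 2.31 mM × 3500 mL ÷ 160 mM = 50.53 mL
IPTG: C1V1 = C2V2 → 0.411 mM × 3500 mL ÷ 17.4 mM = 82.67 mL
hemin: V = C2·V2/C1 = 7.63 µg/mL × 3500 mL ÷ 10000 µg/mL = 2.67 mL
sodium lactate: V = C2·V2/C1 = 0.816% ÷ 31.3% × 3500 mL = 91.25 mL
L-lysine hydrochloride: 0.124 g/L × 3.5 L = 0.434 g = 434.00 mg
arabinose: 25.4 g/L × 3.5 L = 88.90 g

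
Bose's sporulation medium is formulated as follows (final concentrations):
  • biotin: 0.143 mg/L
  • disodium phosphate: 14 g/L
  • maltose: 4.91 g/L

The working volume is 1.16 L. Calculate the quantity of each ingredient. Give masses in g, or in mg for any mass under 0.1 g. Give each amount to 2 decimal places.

biotin 0.17 mg; disodium phosphate 16.24 g; maltose 5.70 g

Working volume: 1.16 L.
biotin: 0.143 mg/L × 1.16 L = 0.17 mg
disodium phosphate: 14 g/L × 1.16 L = 16.24 g
maltose: 4.91 g/L × 1.16 L = 5.70 g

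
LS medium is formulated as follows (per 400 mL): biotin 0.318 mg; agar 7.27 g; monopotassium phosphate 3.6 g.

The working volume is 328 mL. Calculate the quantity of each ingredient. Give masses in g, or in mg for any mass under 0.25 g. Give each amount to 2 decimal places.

Ratio of target to recipe volume: 328 / 400 = 0.82.
biotin: 0.318 mg × (328 mL / 400 mL) = 0.26 mg
agar: 7.27 g × (328 mL / 400 mL) = 5.96 g
monopotassium phosphate: 3.6 g × (328 mL / 400 mL) = 2.95 g

biotin 0.26 mg; agar 5.96 g; monopotassium phosphate 2.95 g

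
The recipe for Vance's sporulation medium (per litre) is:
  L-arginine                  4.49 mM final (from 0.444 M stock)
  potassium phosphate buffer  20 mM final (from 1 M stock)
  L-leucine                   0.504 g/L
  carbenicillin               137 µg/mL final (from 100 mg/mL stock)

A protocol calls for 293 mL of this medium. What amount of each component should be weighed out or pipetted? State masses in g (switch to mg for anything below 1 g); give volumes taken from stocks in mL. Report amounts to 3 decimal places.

L-arginine 2.963 mL; potassium phosphate buffer 5.860 mL; L-leucine 147.672 mg; carbenicillin 0.401 mL

Working volume: 293 mL = 0.293 L.
L-arginine: C1V1 = C2V2 → 4.49 mM × 293 mL ÷ 444 mM = 2.963 mL
potassium phosphate buffer: C1V1 = C2V2 → 20 mM × 293 mL ÷ 1000 mM = 5.860 mL
L-leucine: 0.504 g/L × 0.293 L = 0.147672 g = 147.672 mg
carbenicillin: V = C2·V2/C1 = 137 µg/mL × 293 mL ÷ 100000 µg/mL = 0.401 mL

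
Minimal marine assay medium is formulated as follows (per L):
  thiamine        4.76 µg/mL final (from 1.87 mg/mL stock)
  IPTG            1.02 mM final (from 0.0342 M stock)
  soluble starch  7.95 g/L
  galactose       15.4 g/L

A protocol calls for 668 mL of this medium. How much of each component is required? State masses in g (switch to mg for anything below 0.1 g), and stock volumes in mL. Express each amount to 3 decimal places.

thiamine 1.700 mL; IPTG 19.923 mL; soluble starch 5.311 g; galactose 10.287 g

Scale factor relative to 1 L: 0.668.
thiamine: dilute stock: 4.76 µg/mL × 668 mL ÷ 1870 µg/mL = 1.700 mL
IPTG: C1V1 = C2V2 → 1.02 mM × 668 mL ÷ 34.2 mM = 19.923 mL
soluble starch: 7.95 g/L × 0.668 L = 5.311 g
galactose: 15.4 g/L × 0.668 L = 10.287 g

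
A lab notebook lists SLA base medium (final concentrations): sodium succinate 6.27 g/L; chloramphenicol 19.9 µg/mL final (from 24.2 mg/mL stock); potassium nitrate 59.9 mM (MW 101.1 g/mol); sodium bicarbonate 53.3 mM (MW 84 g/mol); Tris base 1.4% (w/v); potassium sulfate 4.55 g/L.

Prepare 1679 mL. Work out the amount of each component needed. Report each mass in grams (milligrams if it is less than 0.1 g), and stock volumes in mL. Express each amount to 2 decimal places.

Working volume: 1679 mL = 1.679 L.
sodium succinate: 6.27 g/L × 1.679 L = 10.53 g
chloramphenicol: dilute stock: 19.9 µg/mL × 1679 mL ÷ 24200 µg/mL = 1.38 mL
potassium nitrate: 59.9 mmol/L × 101.1 g/mol × 1.679 L ÷ 1000 = 10.17 g
sodium bicarbonate: 53.3 mmol/L × 84 g/mol × 1.679 L ÷ 1000 = 7.52 g
Tris base: 1.4% w/v = 14 g/L → 14 × 1.679 L = 23.51 g
potassium sulfate: 4.55 g/L × 1.679 L = 7.64 g

sodium succinate 10.53 g; chloramphenicol 1.38 mL; potassium nitrate 10.17 g; sodium bicarbonate 7.52 g; Tris base 23.51 g; potassium sulfate 7.64 g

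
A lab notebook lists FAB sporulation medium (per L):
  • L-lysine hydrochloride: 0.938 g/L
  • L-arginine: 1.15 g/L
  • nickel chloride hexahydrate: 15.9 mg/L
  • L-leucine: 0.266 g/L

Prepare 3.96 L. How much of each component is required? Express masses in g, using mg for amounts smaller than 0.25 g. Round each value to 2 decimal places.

L-lysine hydrochloride 3.71 g; L-arginine 4.55 g; nickel chloride hexahydrate 62.96 mg; L-leucine 1.05 g

Scale factor relative to 1 L: 3.96.
L-lysine hydrochloride: 0.938 g/L × 3.96 L = 3.71 g
L-arginine: 1.15 g/L × 3.96 L = 4.55 g
nickel chloride hexahydrate: 15.9 mg/L × 3.96 L = 62.96 mg
L-leucine: 0.266 g/L × 3.96 L = 1.05 g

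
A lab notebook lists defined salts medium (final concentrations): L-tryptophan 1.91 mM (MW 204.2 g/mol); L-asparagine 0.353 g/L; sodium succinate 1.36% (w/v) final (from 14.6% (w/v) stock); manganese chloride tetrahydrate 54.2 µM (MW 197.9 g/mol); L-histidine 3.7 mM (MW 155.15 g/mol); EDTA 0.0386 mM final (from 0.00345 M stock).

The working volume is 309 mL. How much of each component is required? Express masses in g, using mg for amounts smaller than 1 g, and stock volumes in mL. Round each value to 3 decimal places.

Working volume: 309 mL = 0.309 L.
L-tryptophan: 1.91 mmol/L × 204.2 mg/mmol × 0.309 L = 120.517 mg
L-asparagine: 0.353 g/L × 0.309 L = 0.109077 g = 109.077 mg
sodium succinate: dilute stock: 1.36% ÷ 14.6% × 309 mL = 28.784 mL
manganese chloride tetrahydrate: 54.2 µmol/L × 197.9 g/mol × 0.309 L ÷ 1000 = 3.314 mg
L-histidine: 3.7 mmol/L × 155.15 mg/mmol × 0.309 L = 177.383 mg
EDTA: C1V1 = C2V2 → 0.0386 mM × 309 mL ÷ 3.45 mM = 3.457 mL

L-tryptophan 120.517 mg; L-asparagine 109.077 mg; sodium succinate 28.784 mL; manganese chloride tetrahydrate 3.314 mg; L-histidine 177.383 mg; EDTA 3.457 mL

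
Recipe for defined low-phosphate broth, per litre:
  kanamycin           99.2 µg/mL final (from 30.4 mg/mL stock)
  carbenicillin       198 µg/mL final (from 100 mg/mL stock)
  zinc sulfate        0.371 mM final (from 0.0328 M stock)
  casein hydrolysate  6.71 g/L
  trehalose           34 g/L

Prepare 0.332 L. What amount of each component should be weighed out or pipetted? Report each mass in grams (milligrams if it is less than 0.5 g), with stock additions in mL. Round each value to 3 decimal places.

kanamycin 1.083 mL; carbenicillin 0.657 mL; zinc sulfate 3.755 mL; casein hydrolysate 2.228 g; trehalose 11.288 g

Working volume: 0.332 L.
kanamycin: V = C2·V2/C1 = 99.2 µg/mL × 332 mL ÷ 30400 µg/mL = 1.083 mL
carbenicillin: V = C2·V2/C1 = 198 µg/mL × 332 mL ÷ 100000 µg/mL = 0.657 mL
zinc sulfate: C1V1 = C2V2 → 0.371 mM × 332 mL ÷ 32.8 mM = 3.755 mL
casein hydrolysate: 6.71 g/L × 0.332 L = 2.228 g
trehalose: 34 g/L × 0.332 L = 11.288 g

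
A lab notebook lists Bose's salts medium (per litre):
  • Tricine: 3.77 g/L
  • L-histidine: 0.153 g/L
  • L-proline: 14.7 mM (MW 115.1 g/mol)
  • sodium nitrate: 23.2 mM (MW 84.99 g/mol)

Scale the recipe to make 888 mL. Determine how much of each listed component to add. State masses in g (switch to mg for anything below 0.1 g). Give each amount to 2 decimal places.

Target volume = 888 mL = 0.888 L.
Tricine: 3.77 g/L × 0.888 L = 3.35 g
L-histidine: 0.153 g/L × 0.888 L = 0.14 g
L-proline: 14.7 mmol/L × 115.1 g/mol × 0.888 L ÷ 1000 = 1.50 g
sodium nitrate: 23.2 mmol/L × 84.99 g/mol × 0.888 L ÷ 1000 = 1.75 g

Tricine 3.35 g; L-histidine 0.14 g; L-proline 1.50 g; sodium nitrate 1.75 g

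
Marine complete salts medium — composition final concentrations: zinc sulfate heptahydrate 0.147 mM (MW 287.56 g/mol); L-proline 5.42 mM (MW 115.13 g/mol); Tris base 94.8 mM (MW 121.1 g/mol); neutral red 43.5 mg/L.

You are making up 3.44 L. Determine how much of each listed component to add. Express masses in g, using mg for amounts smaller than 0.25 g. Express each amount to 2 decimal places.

zinc sulfate heptahydrate 145.41 mg; L-proline 2.15 g; Tris base 39.49 g; neutral red 149.64 mg

Working volume: 3.44 L.
zinc sulfate heptahydrate: 0.147 mmol/L × 287.56 mg/mmol × 3.44 L = 145.41 mg
L-proline: 5.42 mmol/L × 115.13 g/mol × 3.44 L ÷ 1000 = 2.15 g
Tris base: 94.8 mmol/L × 121.1 g/mol × 3.44 L ÷ 1000 = 39.49 g
neutral red: 43.5 mg/L × 3.44 L = 149.64 mg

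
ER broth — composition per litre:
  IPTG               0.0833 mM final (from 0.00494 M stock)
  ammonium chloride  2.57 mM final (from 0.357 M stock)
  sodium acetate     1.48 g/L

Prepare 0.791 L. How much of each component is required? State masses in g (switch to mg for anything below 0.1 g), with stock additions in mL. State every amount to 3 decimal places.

Scale factor relative to 1 L: 0.791.
IPTG: V = C2·V2/C1 = 0.0833 mM × 791 mL ÷ 4.94 mM = 13.338 mL
ammonium chloride: V = C2·V2/C1 = 2.57 mM × 791 mL ÷ 357 mM = 5.694 mL
sodium acetate: 1.48 g/L × 0.791 L = 1.171 g

IPTG 13.338 mL; ammonium chloride 5.694 mL; sodium acetate 1.171 g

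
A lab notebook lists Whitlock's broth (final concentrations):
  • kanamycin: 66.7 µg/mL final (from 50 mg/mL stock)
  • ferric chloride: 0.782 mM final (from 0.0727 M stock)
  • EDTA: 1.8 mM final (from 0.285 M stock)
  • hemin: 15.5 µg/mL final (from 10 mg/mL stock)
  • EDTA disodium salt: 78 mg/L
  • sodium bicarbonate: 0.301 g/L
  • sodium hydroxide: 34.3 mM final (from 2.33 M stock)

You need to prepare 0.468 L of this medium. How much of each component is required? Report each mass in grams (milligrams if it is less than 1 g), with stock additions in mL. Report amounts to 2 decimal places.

kanamycin 0.62 mL; ferric chloride 5.03 mL; EDTA 2.96 mL; hemin 0.73 mL; EDTA disodium salt 36.50 mg; sodium bicarbonate 140.87 mg; sodium hydroxide 6.89 mL

Working volume: 0.468 L.
kanamycin: C1V1 = C2V2 → 66.7 µg/mL × 468 mL ÷ 50000 µg/mL = 0.62 mL
ferric chloride: C1V1 = C2V2 → 0.782 mM × 468 mL ÷ 72.7 mM = 5.03 mL
EDTA: dilute stock: 1.8 mM × 468 mL ÷ 285 mM = 2.96 mL
hemin: V = C2·V2/C1 = 15.5 µg/mL × 468 mL ÷ 10000 µg/mL = 0.73 mL
EDTA disodium salt: 78 mg/L × 0.468 L = 36.50 mg
sodium bicarbonate: 0.301 g/L × 0.468 L = 0.140868 g = 140.87 mg
sodium hydroxide: V = C2·V2/C1 = 34.3 mM × 468 mL ÷ 2330 mM = 6.89 mL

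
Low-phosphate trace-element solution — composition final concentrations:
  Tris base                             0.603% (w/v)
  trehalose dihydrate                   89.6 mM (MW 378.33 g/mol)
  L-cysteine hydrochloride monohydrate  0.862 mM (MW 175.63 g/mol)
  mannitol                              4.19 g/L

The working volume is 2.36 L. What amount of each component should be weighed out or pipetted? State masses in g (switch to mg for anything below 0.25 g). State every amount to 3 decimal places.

Scale factor relative to 1 L: 2.36.
Tris base: 0.603 g per 100 mL × 2360 mL ÷ 100 = 14.231 g
trehalose dihydrate: 89.6 mmol/L × 378.33 g/mol × 2.36 L ÷ 1000 = 80.000 g
L-cysteine hydrochloride monohydrate: 0.862 mmol/L × 175.63 g/mol × 2.36 L ÷ 1000 = 0.357 g
mannitol: 4.19 g/L × 2.36 L = 9.888 g

Tris base 14.231 g; trehalose dihydrate 80.000 g; L-cysteine hydrochloride monohydrate 0.357 g; mannitol 9.888 g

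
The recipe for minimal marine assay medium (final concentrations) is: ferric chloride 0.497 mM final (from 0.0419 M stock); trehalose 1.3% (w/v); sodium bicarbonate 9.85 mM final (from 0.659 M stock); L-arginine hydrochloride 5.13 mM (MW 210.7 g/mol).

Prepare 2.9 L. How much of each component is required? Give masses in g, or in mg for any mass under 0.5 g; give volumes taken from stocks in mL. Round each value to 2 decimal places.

Working volume: 2.9 L.
ferric chloride: V = C2·V2/C1 = 0.497 mM × 2900 mL ÷ 41.9 mM = 34.40 mL
trehalose: 1.3% w/v = 13 g/L → 13 × 2.9 L = 37.70 g
sodium bicarbonate: C1V1 = C2V2 → 9.85 mM × 2900 mL ÷ 659 mM = 43.35 mL
L-arginine hydrochloride: 5.13 mmol/L × 210.7 g/mol × 2.9 L ÷ 1000 = 3.13 g

ferric chloride 34.40 mL; trehalose 37.70 g; sodium bicarbonate 43.35 mL; L-arginine hydrochloride 3.13 g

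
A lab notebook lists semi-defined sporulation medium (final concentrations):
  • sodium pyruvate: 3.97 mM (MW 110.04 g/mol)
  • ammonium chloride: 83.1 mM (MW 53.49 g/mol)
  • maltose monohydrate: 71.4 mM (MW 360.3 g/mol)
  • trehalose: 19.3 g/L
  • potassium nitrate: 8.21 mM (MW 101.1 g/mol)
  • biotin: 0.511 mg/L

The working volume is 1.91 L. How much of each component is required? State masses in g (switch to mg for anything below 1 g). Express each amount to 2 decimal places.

sodium pyruvate 834.40 mg; ammonium chloride 8.49 g; maltose monohydrate 49.14 g; trehalose 36.86 g; potassium nitrate 1.59 g; biotin 0.98 mg

Scale factor relative to 1 L: 1.91.
sodium pyruvate: 3.97 mmol/L × 110.04 mg/mmol × 1.91 L = 834.40 mg
ammonium chloride: 83.1 mmol/L × 53.49 g/mol × 1.91 L ÷ 1000 = 8.49 g
maltose monohydrate: 71.4 mmol/L × 360.3 g/mol × 1.91 L ÷ 1000 = 49.14 g
trehalose: 19.3 g/L × 1.91 L = 36.86 g
potassium nitrate: 8.21 mmol/L × 101.1 g/mol × 1.91 L ÷ 1000 = 1.59 g
biotin: 0.511 mg/L × 1.91 L = 0.98 mg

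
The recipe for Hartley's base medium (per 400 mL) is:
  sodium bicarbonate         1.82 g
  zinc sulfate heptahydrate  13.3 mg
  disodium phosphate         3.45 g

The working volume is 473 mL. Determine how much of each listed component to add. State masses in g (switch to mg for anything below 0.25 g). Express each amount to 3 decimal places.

Ratio of target to recipe volume: 473 / 400 = 1.1825.
sodium bicarbonate: 1.82 g × (473 mL / 400 mL) = 2.152 g
zinc sulfate heptahydrate: 13.3 mg × (473 mL / 400 mL) = 15.727 mg
disodium phosphate: 3.45 g × (473 mL / 400 mL) = 4.080 g

sodium bicarbonate 2.152 g; zinc sulfate heptahydrate 15.727 mg; disodium phosphate 4.080 g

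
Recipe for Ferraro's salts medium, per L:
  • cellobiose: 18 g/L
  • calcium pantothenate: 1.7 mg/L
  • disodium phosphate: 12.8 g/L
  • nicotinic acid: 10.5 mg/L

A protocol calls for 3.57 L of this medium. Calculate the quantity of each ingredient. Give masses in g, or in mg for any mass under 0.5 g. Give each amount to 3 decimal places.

cellobiose 64.260 g; calcium pantothenate 6.069 mg; disodium phosphate 45.696 g; nicotinic acid 37.485 mg

Working volume: 3.57 L.
cellobiose: 18 g/L × 3.57 L = 64.260 g
calcium pantothenate: 1.7 mg/L × 3.57 L = 6.069 mg
disodium phosphate: 12.8 g/L × 3.57 L = 45.696 g
nicotinic acid: 10.5 mg/L × 3.57 L = 37.485 mg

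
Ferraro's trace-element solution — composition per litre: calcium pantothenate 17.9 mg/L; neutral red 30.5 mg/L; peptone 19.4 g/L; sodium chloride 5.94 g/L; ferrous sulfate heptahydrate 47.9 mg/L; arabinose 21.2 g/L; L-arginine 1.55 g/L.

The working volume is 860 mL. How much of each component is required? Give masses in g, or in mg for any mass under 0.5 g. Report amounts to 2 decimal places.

Target volume = 860 mL = 0.86 L.
calcium pantothenate: 17.9 mg/L × 0.86 L = 15.39 mg
neutral red: 30.5 mg/L × 0.86 L = 26.23 mg
peptone: 19.4 g/L × 0.86 L = 16.68 g
sodium chloride: 5.94 g/L × 0.86 L = 5.11 g
ferrous sulfate heptahydrate: 47.9 mg/L × 0.86 L = 41.19 mg
arabinose: 21.2 g/L × 0.86 L = 18.23 g
L-arginine: 1.55 g/L × 0.86 L = 1.33 g

calcium pantothenate 15.39 mg; neutral red 26.23 mg; peptone 16.68 g; sodium chloride 5.11 g; ferrous sulfate heptahydrate 41.19 mg; arabinose 18.23 g; L-arginine 1.33 g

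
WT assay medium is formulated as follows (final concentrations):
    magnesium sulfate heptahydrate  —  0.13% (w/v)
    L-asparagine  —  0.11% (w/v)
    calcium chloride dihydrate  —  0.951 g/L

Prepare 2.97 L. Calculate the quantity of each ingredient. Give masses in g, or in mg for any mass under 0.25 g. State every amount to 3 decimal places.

magnesium sulfate heptahydrate 3.861 g; L-asparagine 3.267 g; calcium chloride dihydrate 2.824 g

Working volume: 2.97 L.
magnesium sulfate heptahydrate: 0.13 g per 100 mL × 2970 mL ÷ 100 = 3.861 g
L-asparagine: 0.11 g per 100 mL × 2970 mL ÷ 100 = 3.267 g
calcium chloride dihydrate: 0.951 g/L × 2.97 L = 2.824 g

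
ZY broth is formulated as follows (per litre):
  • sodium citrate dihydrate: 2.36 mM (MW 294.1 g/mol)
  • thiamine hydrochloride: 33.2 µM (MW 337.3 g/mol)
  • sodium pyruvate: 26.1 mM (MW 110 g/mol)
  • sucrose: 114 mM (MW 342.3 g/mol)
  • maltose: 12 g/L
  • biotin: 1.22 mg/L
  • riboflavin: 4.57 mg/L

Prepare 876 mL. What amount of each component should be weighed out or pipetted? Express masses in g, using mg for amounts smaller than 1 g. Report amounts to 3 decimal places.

Working volume: 876 mL = 0.876 L.
sodium citrate dihydrate: 2.36 mmol/L × 294.1 mg/mmol × 0.876 L = 608.011 mg
thiamine hydrochloride: 33.2 µmol/L × 337.3 g/mol × 0.876 L ÷ 1000 = 9.810 mg
sodium pyruvate: 26.1 mmol/L × 110 g/mol × 0.876 L ÷ 1000 = 2.515 g
sucrose: 114 mmol/L × 342.3 g/mol × 0.876 L ÷ 1000 = 34.183 g
maltose: 12 g/L × 0.876 L = 10.512 g
biotin: 1.22 mg/L × 0.876 L = 1.069 mg
riboflavin: 4.57 mg/L × 0.876 L = 4.003 mg

sodium citrate dihydrate 608.011 mg; thiamine hydrochloride 9.810 mg; sodium pyruvate 2.515 g; sucrose 34.183 g; maltose 10.512 g; biotin 1.069 mg; riboflavin 4.003 mg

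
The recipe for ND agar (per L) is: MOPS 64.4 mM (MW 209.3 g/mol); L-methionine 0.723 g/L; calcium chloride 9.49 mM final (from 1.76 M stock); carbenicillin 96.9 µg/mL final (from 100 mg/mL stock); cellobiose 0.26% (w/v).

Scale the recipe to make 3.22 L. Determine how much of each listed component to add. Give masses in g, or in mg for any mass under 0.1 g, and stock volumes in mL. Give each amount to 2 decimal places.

MOPS 43.40 g; L-methionine 2.33 g; calcium chloride 17.36 mL; carbenicillin 3.12 mL; cellobiose 8.37 g

Scale factor relative to 1 L: 3.22.
MOPS: 64.4 mmol/L × 209.3 g/mol × 3.22 L ÷ 1000 = 43.40 g
L-methionine: 0.723 g/L × 3.22 L = 2.33 g
calcium chloride: V = C2·V2/C1 = 9.49 mM × 3220 mL ÷ 1760 mM = 17.36 mL
carbenicillin: C1V1 = C2V2 → 96.9 µg/mL × 3220 mL ÷ 100000 µg/mL = 3.12 mL
cellobiose: 0.26% w/v = 2.6 g/L → 2.6 × 3.22 L = 8.37 g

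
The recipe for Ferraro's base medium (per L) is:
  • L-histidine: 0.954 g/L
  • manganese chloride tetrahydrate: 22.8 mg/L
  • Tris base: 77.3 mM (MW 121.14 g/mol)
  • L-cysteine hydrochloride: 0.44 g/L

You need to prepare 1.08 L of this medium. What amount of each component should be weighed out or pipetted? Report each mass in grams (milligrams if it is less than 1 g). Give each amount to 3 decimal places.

L-histidine 1.030 g; manganese chloride tetrahydrate 24.624 mg; Tris base 10.113 g; L-cysteine hydrochloride 475.200 mg

Scale factor relative to 1 L: 1.08.
L-histidine: 0.954 g/L × 1.08 L = 1.030 g
manganese chloride tetrahydrate: 22.8 mg/L × 1.08 L = 24.624 mg
Tris base: 77.3 mmol/L × 121.14 g/mol × 1.08 L ÷ 1000 = 10.113 g
L-cysteine hydrochloride: 0.44 g/L × 1.08 L = 0.4752 g = 475.200 mg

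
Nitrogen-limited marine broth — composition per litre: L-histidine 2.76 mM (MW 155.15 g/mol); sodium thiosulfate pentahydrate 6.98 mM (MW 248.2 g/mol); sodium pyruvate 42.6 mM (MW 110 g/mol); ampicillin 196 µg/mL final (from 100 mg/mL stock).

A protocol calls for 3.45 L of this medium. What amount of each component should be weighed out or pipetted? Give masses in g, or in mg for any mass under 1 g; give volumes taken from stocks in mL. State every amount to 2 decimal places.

Scale factor relative to 1 L: 3.45.
L-histidine: 2.76 mmol/L × 155.15 g/mol × 3.45 L ÷ 1000 = 1.48 g
sodium thiosulfate pentahydrate: 6.98 mmol/L × 248.2 g/mol × 3.45 L ÷ 1000 = 5.98 g
sodium pyruvate: 42.6 mmol/L × 110 g/mol × 3.45 L ÷ 1000 = 16.17 g
ampicillin: V = C2·V2/C1 = 196 µg/mL × 3450 mL ÷ 100000 µg/mL = 6.76 mL

L-histidine 1.48 g; sodium thiosulfate pentahydrate 5.98 g; sodium pyruvate 16.17 g; ampicillin 6.76 mL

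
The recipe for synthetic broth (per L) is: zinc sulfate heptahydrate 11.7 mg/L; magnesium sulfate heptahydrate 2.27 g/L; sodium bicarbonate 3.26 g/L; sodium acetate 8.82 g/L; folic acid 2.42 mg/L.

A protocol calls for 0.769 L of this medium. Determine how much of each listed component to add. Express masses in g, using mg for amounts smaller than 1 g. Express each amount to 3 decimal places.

Scale factor relative to 1 L: 0.769.
zinc sulfate heptahydrate: 11.7 mg/L × 0.769 L = 8.997 mg
magnesium sulfate heptahydrate: 2.27 g/L × 0.769 L = 1.746 g
sodium bicarbonate: 3.26 g/L × 0.769 L = 2.507 g
sodium acetate: 8.82 g/L × 0.769 L = 6.783 g
folic acid: 2.42 mg/L × 0.769 L = 1.861 mg

zinc sulfate heptahydrate 8.997 mg; magnesium sulfate heptahydrate 1.746 g; sodium bicarbonate 2.507 g; sodium acetate 6.783 g; folic acid 1.861 mg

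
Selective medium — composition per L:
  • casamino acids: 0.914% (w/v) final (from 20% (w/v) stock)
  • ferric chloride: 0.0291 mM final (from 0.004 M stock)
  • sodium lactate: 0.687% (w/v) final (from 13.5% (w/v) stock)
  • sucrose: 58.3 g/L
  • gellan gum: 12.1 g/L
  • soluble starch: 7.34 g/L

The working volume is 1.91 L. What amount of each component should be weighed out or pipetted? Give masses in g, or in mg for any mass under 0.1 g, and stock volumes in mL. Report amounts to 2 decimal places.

casamino acids 87.29 mL; ferric chloride 13.90 mL; sodium lactate 97.20 mL; sucrose 111.35 g; gellan gum 23.11 g; soluble starch 14.02 g

Scale factor relative to 1 L: 1.91.
casamino acids: dilute stock: 0.914% ÷ 20% × 1910 mL = 87.29 mL
ferric chloride: C1V1 = C2V2 → 0.0291 mM × 1910 mL ÷ 4 mM = 13.90 mL
sodium lactate: V = C2·V2/C1 = 0.687% ÷ 13.5% × 1910 mL = 97.20 mL
sucrose: 58.3 g/L × 1.91 L = 111.35 g
gellan gum: 12.1 g/L × 1.91 L = 23.11 g
soluble starch: 7.34 g/L × 1.91 L = 14.02 g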